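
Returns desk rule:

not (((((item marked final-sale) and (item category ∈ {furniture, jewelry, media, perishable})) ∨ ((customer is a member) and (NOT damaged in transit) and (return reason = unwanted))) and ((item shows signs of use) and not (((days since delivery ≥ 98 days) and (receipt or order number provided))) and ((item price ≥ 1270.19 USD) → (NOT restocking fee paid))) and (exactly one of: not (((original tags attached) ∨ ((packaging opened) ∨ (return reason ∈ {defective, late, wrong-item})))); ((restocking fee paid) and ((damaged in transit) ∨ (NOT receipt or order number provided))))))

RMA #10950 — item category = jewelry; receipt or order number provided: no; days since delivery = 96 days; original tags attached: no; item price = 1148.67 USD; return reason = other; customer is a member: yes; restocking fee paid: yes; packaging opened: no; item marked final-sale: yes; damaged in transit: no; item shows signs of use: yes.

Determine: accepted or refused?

Atomic conditions:
  item marked final-sale: yes → true
  item category ∈ {furniture, jewelry, media, perishable}: jewelry is in the set → true
  customer is a member: yes → true
  NOT damaged in transit: no → true
  return reason = unwanted: other == unwanted is false
  item shows signs of use: yes → true
  days since delivery ≥ 98 days: 96 ≥ 98 is false
  receipt or order number provided: no → false
  item price ≥ 1270.19 USD: 1148.67 ≥ 1270.19 is false
  NOT restocking fee paid: yes → false
  original tags attached: no → false
  packaging opened: no → false
  return reason ∈ {defective, late, wrong-item}: other is not in the set → false
  restocking fee paid: yes → true
  damaged in transit: no → false
  NOT receipt or order number provided: no → true
Combine:
[1.1.1] true AND true = true
[1.1.2] true AND true AND false = false
[1.1] true OR false = true
[1.2.2.1] false AND false = false
[1.2.2] NOT false = true
[1.2.3] false → false (antecedent false ⇒ implication holds) = true
[1.2] true AND true AND true = true
[1.3.1.1.2] false OR false = false
[1.3.1.1] false OR false = false
[1.3.1] NOT false = true
[1.3.2.2] false OR true = true
[1.3.2] true AND true = true
[1.3] exactly-one(true, true) = false
[1] true AND true AND false = false
[root] NOT false = true
Overall: true → accepted

Accepted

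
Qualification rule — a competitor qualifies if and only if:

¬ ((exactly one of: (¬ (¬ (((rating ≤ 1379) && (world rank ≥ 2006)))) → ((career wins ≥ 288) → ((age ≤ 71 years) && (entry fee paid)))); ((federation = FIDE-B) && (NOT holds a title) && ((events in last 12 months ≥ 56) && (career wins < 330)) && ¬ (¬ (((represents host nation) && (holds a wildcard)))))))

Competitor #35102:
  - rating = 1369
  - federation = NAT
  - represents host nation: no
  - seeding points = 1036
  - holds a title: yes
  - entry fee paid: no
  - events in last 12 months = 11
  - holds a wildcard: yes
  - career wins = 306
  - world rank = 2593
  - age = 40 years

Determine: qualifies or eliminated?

Qualifies

Atomic conditions:
  rating ≤ 1379: 1369 ≤ 1379 is true
  world rank ≥ 2006: 2593 ≥ 2006 is true
  career wins ≥ 288: 306 ≥ 288 is true
  age ≤ 71 years: 40 ≤ 71 is true
  entry fee paid: no → false
  federation = FIDE-B: NAT == FIDE-B is false
  NOT holds a title: yes → false
  events in last 12 months ≥ 56: 11 ≥ 56 is false
  career wins < 330: 306 < 330 is true
  represents host nation: no → false
  holds a wildcard: yes → true
Combine:
[1.1.1.1.1] true AND true = true
[1.1.1.1] NOT true = false
[1.1.1] NOT false = true
[1.1.2.2] true AND false = false
[1.1.2] true → false = false
[1.1] true → false = false
[1.2.3] false AND true = false
[1.2.4.1.1] false AND true = false
[1.2.4.1] NOT false = true
[1.2.4] NOT true = false
[1.2] false AND false AND false AND false = false
[1] exactly-one(false, false) = false
[root] NOT false = true
Overall: true → qualifies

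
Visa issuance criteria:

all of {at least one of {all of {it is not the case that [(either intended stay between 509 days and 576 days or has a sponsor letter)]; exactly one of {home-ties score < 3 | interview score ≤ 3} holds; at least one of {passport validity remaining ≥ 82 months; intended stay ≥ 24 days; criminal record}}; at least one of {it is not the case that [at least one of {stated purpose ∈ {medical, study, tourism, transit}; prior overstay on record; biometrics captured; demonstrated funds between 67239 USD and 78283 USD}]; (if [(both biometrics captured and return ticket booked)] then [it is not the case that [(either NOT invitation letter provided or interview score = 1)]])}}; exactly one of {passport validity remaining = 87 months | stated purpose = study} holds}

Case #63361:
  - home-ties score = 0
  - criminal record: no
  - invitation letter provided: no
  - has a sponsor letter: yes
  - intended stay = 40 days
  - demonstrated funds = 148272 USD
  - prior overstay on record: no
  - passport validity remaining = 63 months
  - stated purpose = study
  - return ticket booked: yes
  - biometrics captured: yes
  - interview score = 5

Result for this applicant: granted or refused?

Atomic conditions:
  intended stay between 509 days and 576 days: 40 in [509, 576] is false
  has a sponsor letter: yes → true
  home-ties score < 3: 0 < 3 is true
  interview score ≤ 3: 5 ≤ 3 is false
  passport validity remaining ≥ 82 months: 63 ≥ 82 is false
  intended stay ≥ 24 days: 40 ≥ 24 is true
  criminal record: no → false
  stated purpose ∈ {medical, study, tourism, transit}: study is in the set → true
  prior overstay on record: no → false
  biometrics captured: yes → true
  demonstrated funds between 67239 USD and 78283 USD: 148272 in [67239, 78283] is false
  return ticket booked: yes → true
  NOT invitation letter provided: no → true
  interview score = 1: 5 == 1 is false
  passport validity remaining = 87 months: 63 == 87 is false
  stated purpose = study: study == study is true
Combine:
[1.1.1.1] false OR true = true
[1.1.1] NOT true = false
[1.1.2] exactly-one(true, false) = true
[1.1.3] false OR true OR false = true
[1.1] false AND true AND true = false
[1.2.1.1] true OR false OR true OR false = true
[1.2.1] NOT true = false
[1.2.2.1] true AND true = true
[1.2.2.2.1] true OR false = true
[1.2.2.2] NOT true = false
[1.2.2] true → false = false
[1.2] false OR false = false
[1] false OR false = false
[2] exactly-one(false, true) = true
[root] false AND true = false
Overall: false → refused

Refused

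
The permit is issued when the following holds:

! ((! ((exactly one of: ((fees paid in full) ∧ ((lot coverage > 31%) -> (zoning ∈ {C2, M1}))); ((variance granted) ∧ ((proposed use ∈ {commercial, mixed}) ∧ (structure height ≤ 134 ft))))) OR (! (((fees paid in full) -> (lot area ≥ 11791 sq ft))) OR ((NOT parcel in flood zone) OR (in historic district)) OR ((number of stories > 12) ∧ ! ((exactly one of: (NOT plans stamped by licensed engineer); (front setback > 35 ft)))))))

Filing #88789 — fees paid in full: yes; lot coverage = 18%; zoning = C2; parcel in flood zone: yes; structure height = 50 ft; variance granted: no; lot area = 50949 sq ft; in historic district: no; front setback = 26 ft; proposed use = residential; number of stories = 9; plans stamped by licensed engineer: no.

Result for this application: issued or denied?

Atomic conditions:
  fees paid in full: yes → true
  lot coverage > 31%: 18 > 31 is false
  zoning ∈ {C2, M1}: C2 is in the set → true
  variance granted: no → false
  proposed use ∈ {commercial, mixed}: residential is not in the set → false
  structure height ≤ 134 ft: 50 ≤ 134 is true
  lot area ≥ 11791 sq ft: 50949 ≥ 11791 is true
  NOT parcel in flood zone: yes → false
  in historic district: no → false
  number of stories > 12: 9 > 12 is false
  NOT plans stamped by licensed engineer: no → true
  front setback > 35 ft: 26 > 35 is false
Combine:
[1.1.1.1.2] false → true (antecedent false ⇒ implication holds) = true
[1.1.1.1] true AND true = true
[1.1.1.2.2] false AND true = false
[1.1.1.2] false AND false = false
[1.1.1] exactly-one(true, false) = true
[1.1] NOT true = false
[1.2.1.1] true → true = true
[1.2.1] NOT true = false
[1.2.2] false OR false = false
[1.2.3.2.1] exactly-one(true, false) = true
[1.2.3.2] NOT true = false
[1.2.3] false AND false = false
[1.2] false OR false OR false = false
[1] false OR false = false
[root] NOT false = true
Overall: true → issued

Issued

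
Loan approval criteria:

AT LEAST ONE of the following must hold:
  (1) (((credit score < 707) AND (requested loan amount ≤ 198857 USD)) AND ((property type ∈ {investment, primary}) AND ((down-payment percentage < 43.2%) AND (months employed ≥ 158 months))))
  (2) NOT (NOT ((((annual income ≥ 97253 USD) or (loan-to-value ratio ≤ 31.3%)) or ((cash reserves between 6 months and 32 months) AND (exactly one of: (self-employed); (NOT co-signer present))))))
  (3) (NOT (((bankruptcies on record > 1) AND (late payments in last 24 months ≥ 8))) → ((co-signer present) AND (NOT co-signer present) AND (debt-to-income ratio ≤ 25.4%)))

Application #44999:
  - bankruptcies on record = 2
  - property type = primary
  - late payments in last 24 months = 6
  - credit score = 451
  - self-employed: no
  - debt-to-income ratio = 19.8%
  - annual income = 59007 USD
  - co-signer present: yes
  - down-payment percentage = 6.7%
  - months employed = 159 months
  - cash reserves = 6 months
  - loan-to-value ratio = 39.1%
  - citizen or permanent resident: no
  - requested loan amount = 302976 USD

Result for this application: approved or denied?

Denied

Atomic conditions:
  credit score < 707: 451 < 707 is true
  requested loan amount ≤ 198857 USD: 302976 ≤ 198857 is false
  property type ∈ {investment, primary}: primary is in the set → true
  down-payment percentage < 43.2%: 6.7 < 43.2 is true
  months employed ≥ 158 months: 159 ≥ 158 is true
  annual income ≥ 97253 USD: 59007 ≥ 97253 is false
  loan-to-value ratio ≤ 31.3%: 39.1 ≤ 31.3 is false
  cash reserves between 6 months and 32 months: 6 in [6, 32] is true
  self-employed: no → false
  NOT co-signer present: yes → false
  bankruptcies on record > 1: 2 > 1 is true
  late payments in last 24 months ≥ 8: 6 ≥ 8 is false
  co-signer present: yes → true
  debt-to-income ratio ≤ 25.4%: 19.8 ≤ 25.4 is true
Combine:
[1.1] true AND false = false
[1.2.2] true AND true = true
[1.2] true AND true = true
[1] false AND true = false
[2.1.1.1] false OR false = false
[2.1.1.2.2] exactly-one(false, false) = false
[2.1.1.2] true AND false = false
[2.1.1] false OR false = false
[2.1] NOT false = true
[2] NOT true = false
[3.1.1] true AND false = false
[3.1] NOT false = true
[3.2] true AND false AND true = false
[3] true → false = false
[root] false OR false OR false = false
Overall: false → denied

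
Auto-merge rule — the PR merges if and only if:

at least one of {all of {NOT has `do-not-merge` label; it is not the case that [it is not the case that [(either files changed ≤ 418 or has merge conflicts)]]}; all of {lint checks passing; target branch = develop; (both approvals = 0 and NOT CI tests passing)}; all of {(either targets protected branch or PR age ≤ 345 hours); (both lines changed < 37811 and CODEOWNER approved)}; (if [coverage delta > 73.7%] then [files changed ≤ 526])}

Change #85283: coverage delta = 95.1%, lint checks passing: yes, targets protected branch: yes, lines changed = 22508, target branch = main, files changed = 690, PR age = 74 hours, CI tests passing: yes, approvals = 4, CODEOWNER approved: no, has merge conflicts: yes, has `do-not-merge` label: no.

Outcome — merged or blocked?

Merged

Atomic conditions:
  NOT has `do-not-merge` label: no → true
  files changed ≤ 418: 690 ≤ 418 is false
  has merge conflicts: yes → true
  lint checks passing: yes → true
  target branch = develop: main == develop is false
  approvals = 0: 4 == 0 is false
  NOT CI tests passing: yes → false
  targets protected branch: yes → true
  PR age ≤ 345 hours: 74 ≤ 345 is true
  lines changed < 37811: 22508 < 37811 is true
  CODEOWNER approved: no → false
  coverage delta > 73.7%: 95.1 > 73.7 is true
  files changed ≤ 526: 690 ≤ 526 is false
Combine:
[1.2.1.1] false OR true = true
[1.2.1] NOT true = false
[1.2] NOT false = true
[1] true AND true = true
[2.3] false AND false = false
[2] true AND false AND false = false
[3.1] true OR true = true
[3.2] true AND false = false
[3] true AND false = false
[4] true → false = false
[root] true OR false OR false OR false = true
Overall: true → merged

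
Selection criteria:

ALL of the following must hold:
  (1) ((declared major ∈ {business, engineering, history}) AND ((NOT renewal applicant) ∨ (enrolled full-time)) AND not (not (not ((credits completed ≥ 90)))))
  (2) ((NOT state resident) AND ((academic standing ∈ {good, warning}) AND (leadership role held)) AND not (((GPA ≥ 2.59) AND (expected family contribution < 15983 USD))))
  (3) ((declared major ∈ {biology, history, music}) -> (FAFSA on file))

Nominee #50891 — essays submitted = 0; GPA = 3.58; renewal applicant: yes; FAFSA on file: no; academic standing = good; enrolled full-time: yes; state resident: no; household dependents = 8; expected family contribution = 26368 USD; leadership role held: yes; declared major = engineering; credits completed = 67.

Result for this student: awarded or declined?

Awarded

Atomic conditions:
  declared major ∈ {business, engineering, history}: engineering is in the set → true
  NOT renewal applicant: yes → false
  enrolled full-time: yes → true
  credits completed ≥ 90: 67 ≥ 90 is false
  NOT state resident: no → true
  academic standing ∈ {good, warning}: good is in the set → true
  leadership role held: yes → true
  GPA ≥ 2.59: 3.58 ≥ 2.59 is true
  expected family contribution < 15983 USD: 26368 < 15983 is false
  declared major ∈ {biology, history, music}: engineering is not in the set → false
  FAFSA on file: no → false
Combine:
[1.2] false OR true = true
[1.3.1.1] NOT false = true
[1.3.1] NOT true = false
[1.3] NOT false = true
[1] true AND true AND true = true
[2.2] true AND true = true
[2.3.1] true AND false = false
[2.3] NOT false = true
[2] true AND true AND true = true
[3] false → false (antecedent false ⇒ implication holds) = true
[root] true AND true AND true = true
Overall: true → awarded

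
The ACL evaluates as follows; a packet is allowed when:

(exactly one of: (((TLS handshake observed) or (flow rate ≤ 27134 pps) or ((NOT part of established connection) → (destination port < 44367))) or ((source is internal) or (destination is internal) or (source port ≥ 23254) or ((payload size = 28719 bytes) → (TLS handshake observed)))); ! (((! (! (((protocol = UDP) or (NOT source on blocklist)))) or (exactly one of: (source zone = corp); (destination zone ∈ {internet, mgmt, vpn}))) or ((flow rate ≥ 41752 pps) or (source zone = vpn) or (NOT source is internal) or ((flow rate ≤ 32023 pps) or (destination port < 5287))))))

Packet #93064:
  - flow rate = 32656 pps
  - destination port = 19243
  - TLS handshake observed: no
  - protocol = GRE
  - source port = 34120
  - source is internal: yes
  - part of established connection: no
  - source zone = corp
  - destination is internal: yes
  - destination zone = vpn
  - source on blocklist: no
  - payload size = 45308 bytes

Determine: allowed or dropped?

Allowed

Atomic conditions:
  TLS handshake observed: no → false
  flow rate ≤ 27134 pps: 32656 ≤ 27134 is false
  NOT part of established connection: no → true
  destination port < 44367: 19243 < 44367 is true
  source is internal: yes → true
  destination is internal: yes → true
  source port ≥ 23254: 34120 ≥ 23254 is true
  payload size = 28719 bytes: 45308 == 28719 is false
  protocol = UDP: GRE == UDP is false
  NOT source on blocklist: no → true
  source zone = corp: corp == corp is true
  destination zone ∈ {internet, mgmt, vpn}: vpn is in the set → true
  flow rate ≥ 41752 pps: 32656 ≥ 41752 is false
  source zone = vpn: corp == vpn is false
  NOT source is internal: yes → false
  flow rate ≤ 32023 pps: 32656 ≤ 32023 is false
  destination port < 5287: 19243 < 5287 is false
Combine:
[1.1.3] true → true = true
[1.1] false OR false OR true = true
[1.2.4] false → false (antecedent false ⇒ implication holds) = true
[1.2] true OR true OR true OR true = true
[1] true OR true = true
[2.1.1.1.1.1] false OR true = true
[2.1.1.1.1] NOT true = false
[2.1.1.1] NOT false = true
[2.1.1.2] exactly-one(true, true) = false
[2.1.1] true OR false = true
[2.1.2.4] false OR false = false
[2.1.2] false OR false OR false OR false = false
[2.1] true OR false = true
[2] NOT true = false
[root] exactly-one(true, false) = true
Overall: true → allowed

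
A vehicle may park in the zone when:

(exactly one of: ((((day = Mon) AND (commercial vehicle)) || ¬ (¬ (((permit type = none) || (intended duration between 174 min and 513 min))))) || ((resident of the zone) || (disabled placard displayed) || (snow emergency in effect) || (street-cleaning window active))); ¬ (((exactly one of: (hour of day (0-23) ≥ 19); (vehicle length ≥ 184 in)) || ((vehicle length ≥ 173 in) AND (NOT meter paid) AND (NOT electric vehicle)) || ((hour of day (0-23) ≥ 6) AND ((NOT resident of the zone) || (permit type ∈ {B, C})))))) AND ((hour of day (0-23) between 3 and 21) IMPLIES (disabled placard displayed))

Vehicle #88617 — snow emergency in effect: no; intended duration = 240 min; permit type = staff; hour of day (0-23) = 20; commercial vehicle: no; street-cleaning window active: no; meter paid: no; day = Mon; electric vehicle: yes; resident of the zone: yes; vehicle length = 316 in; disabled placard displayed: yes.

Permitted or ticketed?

Ticketed

Atomic conditions:
  day = Mon: Mon == Mon is true
  commercial vehicle: no → false
  permit type = none: staff == none is false
  intended duration between 174 min and 513 min: 240 in [174, 513] is true
  resident of the zone: yes → true
  disabled placard displayed: yes → true
  snow emergency in effect: no → false
  street-cleaning window active: no → false
  hour of day (0-23) ≥ 19: 20 ≥ 19 is true
  vehicle length ≥ 184 in: 316 ≥ 184 is true
  vehicle length ≥ 173 in: 316 ≥ 173 is true
  NOT meter paid: no → true
  NOT electric vehicle: yes → false
  hour of day (0-23) ≥ 6: 20 ≥ 6 is true
  NOT resident of the zone: yes → false
  permit type ∈ {B, C}: staff is not in the set → false
  hour of day (0-23) between 3 and 21: 20 in [3, 21] is true
Combine:
[1.1.1.1] true AND false = false
[1.1.1.2.1.1] false OR true = true
[1.1.1.2.1] NOT true = false
[1.1.1.2] NOT false = true
[1.1.1] false OR true = true
[1.1.2] true OR true OR false OR false = true
[1.1] true OR true = true
[1.2.1.1] exactly-one(true, true) = false
[1.2.1.2] true AND true AND false = false
[1.2.1.3.2] false OR false = false
[1.2.1.3] true AND false = false
[1.2.1] false OR false OR false = false
[1.2] NOT false = true
[1] exactly-one(true, true) = false
[2] true → true = true
[root] false AND true = false
Overall: false → ticketed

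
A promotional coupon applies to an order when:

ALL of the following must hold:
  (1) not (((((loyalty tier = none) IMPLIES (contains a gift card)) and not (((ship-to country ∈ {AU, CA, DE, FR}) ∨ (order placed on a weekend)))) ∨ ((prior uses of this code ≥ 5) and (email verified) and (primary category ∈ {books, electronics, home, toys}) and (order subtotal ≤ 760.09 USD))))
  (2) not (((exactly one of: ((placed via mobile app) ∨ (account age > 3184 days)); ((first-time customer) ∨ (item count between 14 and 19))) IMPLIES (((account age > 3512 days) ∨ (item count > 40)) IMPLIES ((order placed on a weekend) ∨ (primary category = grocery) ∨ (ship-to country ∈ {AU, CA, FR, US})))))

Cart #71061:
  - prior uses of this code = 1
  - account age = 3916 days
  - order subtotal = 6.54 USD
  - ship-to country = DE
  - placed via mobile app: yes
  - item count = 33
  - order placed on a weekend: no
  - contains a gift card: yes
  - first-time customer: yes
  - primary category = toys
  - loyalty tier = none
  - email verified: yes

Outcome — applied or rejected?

Rejected

Atomic conditions:
  loyalty tier = none: none == none is true
  contains a gift card: yes → true
  ship-to country ∈ {AU, CA, DE, FR}: DE is in the set → true
  order placed on a weekend: no → false
  prior uses of this code ≥ 5: 1 ≥ 5 is false
  email verified: yes → true
  primary category ∈ {books, electronics, home, toys}: toys is in the set → true
  order subtotal ≤ 760.09 USD: 6.54 ≤ 760.09 is true
  placed via mobile app: yes → true
  account age > 3184 days: 3916 > 3184 is true
  first-time customer: yes → true
  item count between 14 and 19: 33 in [14, 19] is false
  account age > 3512 days: 3916 > 3512 is true
  item count > 40: 33 > 40 is false
  primary category = grocery: toys == grocery is false
  ship-to country ∈ {AU, CA, FR, US}: DE is not in the set → false
Combine:
[1.1.1.1] true → true = true
[1.1.1.2.1] true OR false = true
[1.1.1.2] NOT true = false
[1.1.1] true AND false = false
[1.1.2] false AND true AND true AND true = false
[1.1] false OR false = false
[1] NOT false = true
[2.1.1.1] true OR true = true
[2.1.1.2] true OR false = true
[2.1.1] exactly-one(true, true) = false
[2.1.2.1] true OR false = true
[2.1.2.2] false OR false OR false = false
[2.1.2] true → false = false
[2.1] false → false (antecedent false ⇒ implication holds) = true
[2] NOT true = false
[root] true AND false = false
Overall: false → rejected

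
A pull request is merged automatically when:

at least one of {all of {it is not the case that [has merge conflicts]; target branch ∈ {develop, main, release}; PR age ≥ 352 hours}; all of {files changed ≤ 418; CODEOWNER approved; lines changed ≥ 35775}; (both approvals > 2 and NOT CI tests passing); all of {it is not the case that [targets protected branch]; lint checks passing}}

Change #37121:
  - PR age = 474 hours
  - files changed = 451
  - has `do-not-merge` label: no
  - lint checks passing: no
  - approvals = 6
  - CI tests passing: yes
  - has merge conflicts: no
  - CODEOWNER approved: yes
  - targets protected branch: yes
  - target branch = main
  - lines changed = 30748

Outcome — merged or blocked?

Merged

Atomic conditions:
  has merge conflicts: no → false
  target branch ∈ {develop, main, release}: main is in the set → true
  PR age ≥ 352 hours: 474 ≥ 352 is true
  files changed ≤ 418: 451 ≤ 418 is false
  CODEOWNER approved: yes → true
  lines changed ≥ 35775: 30748 ≥ 35775 is false
  approvals > 2: 6 > 2 is true
  NOT CI tests passing: yes → false
  targets protected branch: yes → true
  lint checks passing: no → false
Combine:
[1.1] NOT false = true
[1] true AND true AND true = true
[2] false AND true AND false = false
[3] true AND false = false
[4.1] NOT true = false
[4] false AND false = false
[root] true OR false OR false OR false = true
Overall: true → merged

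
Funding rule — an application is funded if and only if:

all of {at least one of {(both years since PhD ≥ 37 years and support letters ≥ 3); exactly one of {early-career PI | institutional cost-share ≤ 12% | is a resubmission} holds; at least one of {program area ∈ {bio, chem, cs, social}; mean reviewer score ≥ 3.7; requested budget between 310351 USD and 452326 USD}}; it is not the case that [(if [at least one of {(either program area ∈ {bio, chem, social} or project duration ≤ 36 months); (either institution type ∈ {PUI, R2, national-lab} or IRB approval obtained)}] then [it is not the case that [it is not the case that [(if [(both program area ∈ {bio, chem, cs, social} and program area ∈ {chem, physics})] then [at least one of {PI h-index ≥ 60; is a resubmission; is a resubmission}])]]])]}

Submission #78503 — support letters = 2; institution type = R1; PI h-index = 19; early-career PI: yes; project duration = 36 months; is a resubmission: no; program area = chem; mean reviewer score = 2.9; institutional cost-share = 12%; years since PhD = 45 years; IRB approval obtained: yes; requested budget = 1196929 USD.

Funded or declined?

Funded

Atomic conditions:
  years since PhD ≥ 37 years: 45 ≥ 37 is true
  support letters ≥ 3: 2 ≥ 3 is false
  early-career PI: yes → true
  institutional cost-share ≤ 12%: 12 ≤ 12 is true
  is a resubmission: no → false
  program area ∈ {bio, chem, cs, social}: chem is in the set → true
  mean reviewer score ≥ 3.7: 2.9 ≥ 3.7 is false
  requested budget between 310351 USD and 452326 USD: 1196929 in [310351, 452326] is false
  program area ∈ {bio, chem, social}: chem is in the set → true
  project duration ≤ 36 months: 36 ≤ 36 is true
  institution type ∈ {PUI, R2, national-lab}: R1 is not in the set → false
  IRB approval obtained: yes → true
  program area ∈ {chem, physics}: chem is in the set → true
  PI h-index ≥ 60: 19 ≥ 60 is false
Combine:
[1.1] true AND false = false
[1.2] exactly-one(true, true, false) = false
[1.3] true OR false OR false = true
[1] false OR false OR true = true
[2.1.1.1] true OR true = true
[2.1.1.2] false OR true = true
[2.1.1] true OR true = true
[2.1.2.1.1.1] true AND true = true
[2.1.2.1.1.2] false OR false OR false = false
[2.1.2.1.1] true → false = false
[2.1.2.1] NOT false = true
[2.1.2] NOT true = false
[2.1] true → false = false
[2] NOT false = true
[root] true AND true = true
Overall: true → funded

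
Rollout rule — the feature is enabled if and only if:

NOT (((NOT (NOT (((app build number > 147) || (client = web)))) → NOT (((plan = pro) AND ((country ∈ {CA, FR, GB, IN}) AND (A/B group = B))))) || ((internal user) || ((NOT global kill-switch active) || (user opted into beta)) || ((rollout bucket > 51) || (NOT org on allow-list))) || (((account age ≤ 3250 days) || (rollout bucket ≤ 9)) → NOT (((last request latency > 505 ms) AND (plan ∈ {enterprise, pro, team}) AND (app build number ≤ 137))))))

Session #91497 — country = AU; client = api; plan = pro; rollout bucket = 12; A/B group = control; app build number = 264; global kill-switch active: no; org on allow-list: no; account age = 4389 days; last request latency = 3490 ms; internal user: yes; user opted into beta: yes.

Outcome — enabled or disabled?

Atomic conditions:
  app build number > 147: 264 > 147 is true
  client = web: api == web is false
  plan = pro: pro == pro is true
  country ∈ {CA, FR, GB, IN}: AU is not in the set → false
  A/B group = B: control == B is false
  internal user: yes → true
  NOT global kill-switch active: no → true
  user opted into beta: yes → true
  rollout bucket > 51: 12 > 51 is false
  NOT org on allow-list: no → true
  account age ≤ 3250 days: 4389 ≤ 3250 is false
  rollout bucket ≤ 9: 12 ≤ 9 is false
  last request latency > 505 ms: 3490 > 505 is true
  plan ∈ {enterprise, pro, team}: pro is in the set → true
  app build number ≤ 137: 264 ≤ 137 is false
Combine:
[1.1.1.1.1] true OR false = true
[1.1.1.1] NOT true = false
[1.1.1] NOT false = true
[1.1.2.1.2] false AND false = false
[1.1.2.1] true AND false = false
[1.1.2] NOT false = true
[1.1] true → true = true
[1.2.2] true OR true = true
[1.2.3] false OR true = true
[1.2] true OR true OR true = true
[1.3.1] false OR false = false
[1.3.2.1] true AND true AND false = false
[1.3.2] NOT false = true
[1.3] false → true (antecedent false ⇒ implication holds) = true
[1] true OR true OR true = true
[root] NOT true = false
Overall: false → disabled

Disabled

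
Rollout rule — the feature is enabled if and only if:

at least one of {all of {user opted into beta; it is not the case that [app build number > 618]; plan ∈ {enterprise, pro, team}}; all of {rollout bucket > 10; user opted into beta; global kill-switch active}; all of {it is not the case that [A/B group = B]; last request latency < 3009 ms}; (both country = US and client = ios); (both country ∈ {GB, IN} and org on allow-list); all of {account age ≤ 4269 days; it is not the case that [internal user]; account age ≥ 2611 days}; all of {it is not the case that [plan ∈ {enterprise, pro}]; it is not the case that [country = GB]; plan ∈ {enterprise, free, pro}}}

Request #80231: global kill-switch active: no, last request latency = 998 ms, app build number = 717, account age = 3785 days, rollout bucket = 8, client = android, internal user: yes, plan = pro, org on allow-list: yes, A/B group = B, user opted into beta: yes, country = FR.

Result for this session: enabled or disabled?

Disabled

Atomic conditions:
  user opted into beta: yes → true
  app build number > 618: 717 > 618 is true
  plan ∈ {enterprise, pro, team}: pro is in the set → true
  rollout bucket > 10: 8 > 10 is false
  global kill-switch active: no → false
  A/B group = B: B == B is true
  last request latency < 3009 ms: 998 < 3009 is true
  country = US: FR == US is false
  client = ios: android == ios is false
  country ∈ {GB, IN}: FR is not in the set → false
  org on allow-list: yes → true
  account age ≤ 4269 days: 3785 ≤ 4269 is true
  internal user: yes → true
  account age ≥ 2611 days: 3785 ≥ 2611 is true
  plan ∈ {enterprise, pro}: pro is in the set → true
  country = GB: FR == GB is false
  plan ∈ {enterprise, free, pro}: pro is in the set → true
Combine:
[1.2] NOT true = false
[1] true AND false AND true = false
[2] false AND true AND false = false
[3.1] NOT true = false
[3] false AND true = false
[4] false AND false = false
[5] false AND true = false
[6.2] NOT true = false
[6] true AND false AND true = false
[7.1] NOT true = false
[7.2] NOT false = true
[7] false AND true AND true = false
[root] false OR false OR false OR false OR false OR false OR false = false
Overall: false → disabled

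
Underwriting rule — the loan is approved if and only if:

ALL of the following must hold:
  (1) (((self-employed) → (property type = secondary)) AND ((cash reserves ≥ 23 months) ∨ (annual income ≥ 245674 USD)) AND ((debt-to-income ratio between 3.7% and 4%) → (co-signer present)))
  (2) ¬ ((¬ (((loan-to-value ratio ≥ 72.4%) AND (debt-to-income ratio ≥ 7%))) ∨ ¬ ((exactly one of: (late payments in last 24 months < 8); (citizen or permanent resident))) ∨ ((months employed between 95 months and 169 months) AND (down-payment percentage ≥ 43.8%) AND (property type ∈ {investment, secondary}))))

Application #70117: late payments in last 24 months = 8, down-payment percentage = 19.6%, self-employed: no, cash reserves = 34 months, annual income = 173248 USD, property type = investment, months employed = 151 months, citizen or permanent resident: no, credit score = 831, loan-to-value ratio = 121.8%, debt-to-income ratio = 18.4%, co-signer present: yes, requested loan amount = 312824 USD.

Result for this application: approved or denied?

Denied

Atomic conditions:
  self-employed: no → false
  property type = secondary: investment == secondary is false
  cash reserves ≥ 23 months: 34 ≥ 23 is true
  annual income ≥ 245674 USD: 173248 ≥ 245674 is false
  debt-to-income ratio between 3.7% and 4%: 18.4 in [3.7, 4] is false
  co-signer present: yes → true
  loan-to-value ratio ≥ 72.4%: 121.8 ≥ 72.4 is true
  debt-to-income ratio ≥ 7%: 18.4 ≥ 7 is true
  late payments in last 24 months < 8: 8 < 8 is false
  citizen or permanent resident: no → false
  months employed between 95 months and 169 months: 151 in [95, 169] is true
  down-payment percentage ≥ 43.8%: 19.6 ≥ 43.8 is false
  property type ∈ {investment, secondary}: investment is in the set → true
Combine:
[1.1] false → false (antecedent false ⇒ implication holds) = true
[1.2] true OR false = true
[1.3] false → true (antecedent false ⇒ implication holds) = true
[1] true AND true AND true = true
[2.1.1.1] true AND true = true
[2.1.1] NOT true = false
[2.1.2.1] exactly-one(false, false) = false
[2.1.2] NOT false = true
[2.1.3] true AND false AND true = false
[2.1] false OR true OR false = true
[2] NOT true = false
[root] true AND false = false
Overall: false → denied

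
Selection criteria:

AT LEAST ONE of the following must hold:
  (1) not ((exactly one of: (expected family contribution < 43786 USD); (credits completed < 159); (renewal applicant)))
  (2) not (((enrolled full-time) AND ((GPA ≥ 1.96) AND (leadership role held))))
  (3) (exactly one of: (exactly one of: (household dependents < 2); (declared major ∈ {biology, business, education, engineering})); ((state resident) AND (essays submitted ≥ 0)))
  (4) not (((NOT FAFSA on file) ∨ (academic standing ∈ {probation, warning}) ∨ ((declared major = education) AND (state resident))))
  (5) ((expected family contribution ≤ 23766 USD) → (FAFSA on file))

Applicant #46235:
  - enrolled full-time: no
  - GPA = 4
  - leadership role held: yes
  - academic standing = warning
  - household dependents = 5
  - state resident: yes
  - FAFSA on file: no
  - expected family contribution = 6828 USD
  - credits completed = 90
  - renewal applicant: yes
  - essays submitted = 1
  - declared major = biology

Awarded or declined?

Atomic conditions:
  expected family contribution < 43786 USD: 6828 < 43786 is true
  credits completed < 159: 90 < 159 is true
  renewal applicant: yes → true
  enrolled full-time: no → false
  GPA ≥ 1.96: 4 ≥ 1.96 is true
  leadership role held: yes → true
  household dependents < 2: 5 < 2 is false
  declared major ∈ {biology, business, education, engineering}: biology is in the set → true
  state resident: yes → true
  essays submitted ≥ 0: 1 ≥ 0 is true
  NOT FAFSA on file: no → true
  academic standing ∈ {probation, warning}: warning is in the set → true
  declared major = education: biology == education is false
  expected family contribution ≤ 23766 USD: 6828 ≤ 23766 is true
  FAFSA on file: no → false
Combine:
[1.1] exactly-one(true, true, true) = false
[1] NOT false = true
[2.1.2] true AND true = true
[2.1] false AND true = false
[2] NOT false = true
[3.1] exactly-one(false, true) = true
[3.2] true AND true = true
[3] exactly-one(true, true) = false
[4.1.3] false AND true = false
[4.1] true OR true OR false = true
[4] NOT true = false
[5] true → false = false
[root] true OR true OR false OR false OR false = true
Overall: true → awarded

Awarded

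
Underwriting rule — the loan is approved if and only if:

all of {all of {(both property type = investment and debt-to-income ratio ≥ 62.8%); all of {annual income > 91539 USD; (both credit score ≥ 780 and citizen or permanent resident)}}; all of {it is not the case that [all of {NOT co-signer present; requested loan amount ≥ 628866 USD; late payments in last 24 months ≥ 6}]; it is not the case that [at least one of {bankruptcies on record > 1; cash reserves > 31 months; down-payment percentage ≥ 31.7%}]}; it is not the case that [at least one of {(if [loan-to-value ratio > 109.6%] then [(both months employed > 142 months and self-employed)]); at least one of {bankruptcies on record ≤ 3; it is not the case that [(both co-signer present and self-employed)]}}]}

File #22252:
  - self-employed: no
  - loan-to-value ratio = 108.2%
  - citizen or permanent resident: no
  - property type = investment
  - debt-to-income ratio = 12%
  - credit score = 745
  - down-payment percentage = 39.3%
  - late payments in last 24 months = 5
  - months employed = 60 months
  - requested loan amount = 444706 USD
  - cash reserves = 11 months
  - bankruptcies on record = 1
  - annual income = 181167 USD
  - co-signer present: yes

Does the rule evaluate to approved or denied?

Atomic conditions:
  property type = investment: investment == investment is true
  debt-to-income ratio ≥ 62.8%: 12 ≥ 62.8 is false
  annual income > 91539 USD: 181167 > 91539 is true
  credit score ≥ 780: 745 ≥ 780 is false
  citizen or permanent resident: no → false
  NOT co-signer present: yes → false
  requested loan amount ≥ 628866 USD: 444706 ≥ 628866 is false
  late payments in last 24 months ≥ 6: 5 ≥ 6 is false
  bankruptcies on record > 1: 1 > 1 is false
  cash reserves > 31 months: 11 > 31 is false
  down-payment percentage ≥ 31.7%: 39.3 ≥ 31.7 is true
  loan-to-value ratio > 109.6%: 108.2 > 109.6 is false
  months employed > 142 months: 60 > 142 is false
  self-employed: no → false
  bankruptcies on record ≤ 3: 1 ≤ 3 is true
  co-signer present: yes → true
Combine:
[1.1] true AND false = false
[1.2.2] false AND false = false
[1.2] true AND false = false
[1] false AND false = false
[2.1.1] false AND false AND false = false
[2.1] NOT false = true
[2.2.1] false OR false OR true = true
[2.2] NOT true = false
[2] true AND false = false
[3.1.1.2] false AND false = false
[3.1.1] false → false (antecedent false ⇒ implication holds) = true
[3.1.2.2.1] true AND false = false
[3.1.2.2] NOT false = true
[3.1.2] true OR true = true
[3.1] true OR true = true
[3] NOT true = false
[root] false AND false AND false = false
Overall: false → denied

Denied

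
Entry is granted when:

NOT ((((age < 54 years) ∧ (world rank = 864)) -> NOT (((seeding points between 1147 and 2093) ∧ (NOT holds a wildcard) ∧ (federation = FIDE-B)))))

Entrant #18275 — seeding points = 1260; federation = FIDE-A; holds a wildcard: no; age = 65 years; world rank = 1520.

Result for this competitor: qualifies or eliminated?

Eliminated

Atomic conditions:
  age < 54 years: 65 < 54 is false
  world rank = 864: 1520 == 864 is false
  seeding points between 1147 and 2093: 1260 in [1147, 2093] is true
  NOT holds a wildcard: no → true
  federation = FIDE-B: FIDE-A == FIDE-B is false
Combine:
[1.1] false AND false = false
[1.2.1] true AND true AND false = false
[1.2] NOT false = true
[1] false → true (antecedent false ⇒ implication holds) = true
[root] NOT true = false
Overall: false → eliminated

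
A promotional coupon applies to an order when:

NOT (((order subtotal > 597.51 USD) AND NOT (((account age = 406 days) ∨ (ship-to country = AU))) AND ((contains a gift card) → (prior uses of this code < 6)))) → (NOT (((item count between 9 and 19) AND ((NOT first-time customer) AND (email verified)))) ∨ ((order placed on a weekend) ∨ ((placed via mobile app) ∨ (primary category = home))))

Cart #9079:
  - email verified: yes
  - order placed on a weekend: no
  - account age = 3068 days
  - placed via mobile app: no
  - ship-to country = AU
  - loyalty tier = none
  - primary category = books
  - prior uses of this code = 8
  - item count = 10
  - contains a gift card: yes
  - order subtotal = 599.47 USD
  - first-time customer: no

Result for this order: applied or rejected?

Rejected

Atomic conditions:
  order subtotal > 597.51 USD: 599.47 > 597.51 is true
  account age = 406 days: 3068 == 406 is false
  ship-to country = AU: AU == AU is true
  contains a gift card: yes → true
  prior uses of this code < 6: 8 < 6 is false
  item count between 9 and 19: 10 in [9, 19] is true
  NOT first-time customer: no → true
  email verified: yes → true
  order placed on a weekend: no → false
  placed via mobile app: no → false
  primary category = home: books == home is false
Combine:
[1.1.2.1] false OR true = true
[1.1.2] NOT true = false
[1.1.3] true → false = false
[1.1] true AND false AND false = false
[1] NOT false = true
[2.1.1.2] true AND true = true
[2.1.1] true AND true = true
[2.1] NOT true = false
[2.2.2] false OR false = false
[2.2] false OR false = false
[2] false OR false = false
[root] true → false = false
Overall: false → rejected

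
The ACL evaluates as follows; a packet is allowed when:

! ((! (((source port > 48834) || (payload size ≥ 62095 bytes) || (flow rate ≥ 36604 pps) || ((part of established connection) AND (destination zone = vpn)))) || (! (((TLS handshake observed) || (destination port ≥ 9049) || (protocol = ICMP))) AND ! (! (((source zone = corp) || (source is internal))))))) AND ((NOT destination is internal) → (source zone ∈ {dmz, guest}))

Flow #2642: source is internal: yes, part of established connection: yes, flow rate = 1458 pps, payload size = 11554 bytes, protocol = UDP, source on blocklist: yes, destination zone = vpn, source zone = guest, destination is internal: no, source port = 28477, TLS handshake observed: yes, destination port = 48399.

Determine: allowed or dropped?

Atomic conditions:
  source port > 48834: 28477 > 48834 is false
  payload size ≥ 62095 bytes: 11554 ≥ 62095 is false
  flow rate ≥ 36604 pps: 1458 ≥ 36604 is false
  part of established connection: yes → true
  destination zone = vpn: vpn == vpn is true
  TLS handshake observed: yes → true
  destination port ≥ 9049: 48399 ≥ 9049 is true
  protocol = ICMP: UDP == ICMP is false
  source zone = corp: guest == corp is false
  source is internal: yes → true
  NOT destination is internal: no → true
  source zone ∈ {dmz, guest}: guest is in the set → true
Combine:
[1.1.1.1.4] true AND true = true
[1.1.1.1] false OR false OR false OR true = true
[1.1.1] NOT true = false
[1.1.2.1.1] true OR true OR false = true
[1.1.2.1] NOT true = false
[1.1.2.2.1.1] false OR true = true
[1.1.2.2.1] NOT true = false
[1.1.2.2] NOT false = true
[1.1.2] false AND true = false
[1.1] false OR false = false
[1] NOT false = true
[2] true → true = true
[root] true AND true = true
Overall: true → allowed

Allowed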